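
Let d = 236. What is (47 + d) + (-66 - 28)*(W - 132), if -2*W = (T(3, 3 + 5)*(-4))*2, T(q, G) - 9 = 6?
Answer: 7051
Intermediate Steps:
T(q, G) = 15 (T(q, G) = 9 + 6 = 15)
W = 60 (W = -15*(-4)*2/2 = -(-30)*2 = -½*(-120) = 60)
(47 + d) + (-66 - 28)*(W - 132) = (47 + 236) + (-66 - 28)*(60 - 132) = 283 - 94*(-72) = 283 + 6768 = 7051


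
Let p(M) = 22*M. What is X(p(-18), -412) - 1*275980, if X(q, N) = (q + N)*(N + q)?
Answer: 376884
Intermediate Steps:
X(q, N) = (N + q)² (X(q, N) = (N + q)*(N + q) = (N + q)²)
X(p(-18), -412) - 1*275980 = (-412 + 22*(-18))² - 1*275980 = (-412 - 396)² - 275980 = (-808)² - 275980 = 652864 - 275980 = 376884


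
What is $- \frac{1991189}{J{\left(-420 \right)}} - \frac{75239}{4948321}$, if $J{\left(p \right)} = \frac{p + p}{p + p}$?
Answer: $- \frac{9853042418908}{4948321} \approx -1.9912 \cdot 10^{6}$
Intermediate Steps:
$J{\left(p \right)} = 1$ ($J{\left(p \right)} = \frac{2 p}{2 p} = 2 p \frac{1}{2 p} = 1$)
$- \frac{1991189}{J{\left(-420 \right)}} - \frac{75239}{4948321} = - \frac{1991189}{1} - \frac{75239}{4948321} = \left(-1991189\right) 1 - \frac{75239}{4948321} = -1991189 - \frac{75239}{4948321} = - \frac{9853042418908}{4948321}$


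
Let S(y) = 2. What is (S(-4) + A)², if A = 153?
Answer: 24025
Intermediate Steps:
(S(-4) + A)² = (2 + 153)² = 155² = 24025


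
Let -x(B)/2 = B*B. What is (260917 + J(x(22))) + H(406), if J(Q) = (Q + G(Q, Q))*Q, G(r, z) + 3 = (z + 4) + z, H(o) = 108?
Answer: 3071129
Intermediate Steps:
G(r, z) = 1 + 2*z (G(r, z) = -3 + ((z + 4) + z) = -3 + ((4 + z) + z) = -3 + (4 + 2*z) = 1 + 2*z)
x(B) = -2*B² (x(B) = -2*B*B = -2*B²)
J(Q) = Q*(1 + 3*Q) (J(Q) = (Q + (1 + 2*Q))*Q = (1 + 3*Q)*Q = Q*(1 + 3*Q))
(260917 + J(x(22))) + H(406) = (260917 + (-2*22²)*(1 + 3*(-2*22²))) + 108 = (260917 + (-2*484)*(1 + 3*(-2*484))) + 108 = (260917 - 968*(1 + 3*(-968))) + 108 = (260917 - 968*(1 - 2904)) + 108 = (260917 - 968*(-2903)) + 108 = (260917 + 2810104) + 108 = 3071021 + 108 = 3071129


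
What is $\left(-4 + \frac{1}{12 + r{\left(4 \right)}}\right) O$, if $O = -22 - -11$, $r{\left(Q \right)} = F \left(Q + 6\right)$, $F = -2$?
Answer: $\frac{363}{8} \approx 45.375$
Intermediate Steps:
$r{\left(Q \right)} = -12 - 2 Q$ ($r{\left(Q \right)} = - 2 \left(Q + 6\right) = - 2 \left(6 + Q\right) = -12 - 2 Q$)
$O = -11$ ($O = -22 + 11 = -11$)
$\left(-4 + \frac{1}{12 + r{\left(4 \right)}}\right) O = \left(-4 + \frac{1}{12 - 20}\right) \left(-11\right) = \left(-4 + \frac{1}{-8}\right) \left(-11\right) = \left(-4 - \frac{1}{8}\right) \left(-11\right) = \left(- \frac{33}{8}\right) \left(-11\right) = \frac{363}{8}$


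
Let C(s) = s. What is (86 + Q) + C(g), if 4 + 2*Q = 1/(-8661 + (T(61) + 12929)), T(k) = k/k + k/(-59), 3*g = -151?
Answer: 50865797/1510860 ≈ 33.667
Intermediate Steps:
g = -151/3 (g = (⅓)*(-151) = -151/3 ≈ -50.333)
T(k) = 1 - k/59 (T(k) = 1 + k*(-1/59) = 1 - k/59)
Q = -1007181/503620 (Q = -2 + 1/(2*(-8661 + ((1 - 1/59*61) + 12929))) = -2 + 1/(2*(-8661 + ((1 - 61/59) + 12929))) = -2 + 1/(2*(-8661 + (-2/59 + 12929))) = -2 + 1/(2*(-8661 + 762809/59)) = -2 + 1/(2*(251810/59)) = -2 + (½)*(59/251810) = -2 + 59/503620 = -1007181/503620 ≈ -1.9999)
(86 + Q) + C(g) = (86 - 1007181/503620) - 151/3 = 42304139/503620 - 151/3 = 50865797/1510860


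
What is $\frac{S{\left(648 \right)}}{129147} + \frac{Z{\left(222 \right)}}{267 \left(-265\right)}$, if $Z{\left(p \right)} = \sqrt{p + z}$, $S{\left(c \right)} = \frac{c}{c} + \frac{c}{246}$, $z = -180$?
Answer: $\frac{149}{5295027} - \frac{\sqrt{42}}{70755} \approx -6.3454 \cdot 10^{-5}$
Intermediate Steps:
$S{\left(c \right)} = 1 + \frac{c}{246}$ ($S{\left(c \right)} = 1 + c \frac{1}{246} = 1 + \frac{c}{246}$)
$Z{\left(p \right)} = \sqrt{-180 + p}$ ($Z{\left(p \right)} = \sqrt{p - 180} = \sqrt{-180 + p}$)
$\frac{S{\left(648 \right)}}{129147} + \frac{Z{\left(222 \right)}}{267 \left(-265\right)} = \frac{1 + \frac{1}{246} \cdot 648}{129147} + \frac{\sqrt{-180 + 222}}{267 \left(-265\right)} = \left(1 + \frac{108}{41}\right) \frac{1}{129147} + \frac{\sqrt{42}}{-70755} = \frac{149}{41} \cdot \frac{1}{129147} + \sqrt{42} \left(- \frac{1}{70755}\right) = \frac{149}{5295027} - \frac{\sqrt{42}}{70755}$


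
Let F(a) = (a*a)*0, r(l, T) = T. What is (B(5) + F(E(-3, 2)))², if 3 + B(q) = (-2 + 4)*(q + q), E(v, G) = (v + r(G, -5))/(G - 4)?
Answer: 289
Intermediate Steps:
E(v, G) = (-5 + v)/(-4 + G) (E(v, G) = (v - 5)/(G - 4) = (-5 + v)/(-4 + G))
B(q) = -3 + 4*q (B(q) = -3 + (-2 + 4)*(q + q) = -3 + 2*(2*q) = -3 + 4*q)
F(a) = 0 (F(a) = a²*0 = 0)
(B(5) + F(E(-3, 2)))² = ((-3 + 4*5) + 0)² = ((-3 + 20) + 0)² = (17 + 0)² = 17² = 289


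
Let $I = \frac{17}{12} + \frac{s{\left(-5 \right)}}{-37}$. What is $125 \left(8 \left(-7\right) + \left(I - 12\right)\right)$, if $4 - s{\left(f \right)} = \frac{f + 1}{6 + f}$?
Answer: $- \frac{3707375}{444} \approx -8349.9$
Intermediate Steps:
$s{\left(f \right)} = 4 - \frac{1 + f}{6 + f}$ ($s{\left(f \right)} = 4 - \frac{f + 1}{6 + f} = 4 - \frac{1 + f}{6 + f}$)
$I = \frac{533}{444}$ ($I = \frac{17}{12} + \frac{\frac{1}{6 - 5} \left(23 + 3 \left(-5\right)\right)}{-37} = 17 \cdot \frac{1}{12} + \frac{23 - 15}{1} \left(- \frac{1}{37}\right) = \frac{17}{12} + 1 \cdot 8 \left(- \frac{1}{37}\right) = \frac{17}{12} + 8 \left(- \frac{1}{37}\right) = \frac{17}{12} - \frac{8}{37} = \frac{533}{444} \approx 1.2005$)
$125 \left(8 \left(-7\right) + \left(I - 12\right)\right) = 125 \left(8 \left(-7\right) + \left(\frac{533}{444} - 12\right)\right) = 125 \left(-56 + \left(\frac{533}{444} - 12\right)\right) = 125 \left(-56 - \frac{4795}{444}\right) = 125 \left(- \frac{29659}{444}\right) = - \frac{3707375}{444}$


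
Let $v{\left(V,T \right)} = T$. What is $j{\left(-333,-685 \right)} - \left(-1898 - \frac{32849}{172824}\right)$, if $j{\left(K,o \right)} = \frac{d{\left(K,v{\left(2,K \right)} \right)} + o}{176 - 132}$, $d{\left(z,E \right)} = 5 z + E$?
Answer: $\frac{3492659113}{1901064} \approx 1837.2$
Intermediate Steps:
$d{\left(z,E \right)} = E + 5 z$
$j{\left(K,o \right)} = \frac{o}{44} + \frac{3 K}{22}$ ($j{\left(K,o \right)} = \frac{\left(K + 5 K\right) + o}{176 - 132} = \frac{6 K + o}{44} = \left(o + 6 K\right) \frac{1}{44} = \frac{o}{44} + \frac{3 K}{22}$)
$j{\left(-333,-685 \right)} - \left(-1898 - \frac{32849}{172824}\right) = \left(\frac{1}{44} \left(-685\right) + \frac{3}{22} \left(-333\right)\right) - \left(-1898 - \frac{32849}{172824}\right) = \left(- \frac{685}{44} - \frac{999}{22}\right) - \left(-1898 - 32849 \cdot \frac{1}{172824}\right) = - \frac{2683}{44} - \left(-1898 - \frac{32849}{172824}\right) = - \frac{2683}{44} - - \frac{328052801}{172824} = - \frac{2683}{44} + \frac{328052801}{172824} = \frac{3492659113}{1901064}$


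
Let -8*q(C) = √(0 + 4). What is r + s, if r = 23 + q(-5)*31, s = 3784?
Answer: 15197/4 ≈ 3799.3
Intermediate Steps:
q(C) = -¼ (q(C) = -√(0 + 4)/8 = -√4/8 = -⅛*2 = -¼)
r = 61/4 (r = 23 - ¼*31 = 23 - 31/4 = 61/4 ≈ 15.250)
r + s = 61/4 + 3784 = 15197/4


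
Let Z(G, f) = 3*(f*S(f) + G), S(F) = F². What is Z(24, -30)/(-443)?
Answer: 80928/443 ≈ 182.68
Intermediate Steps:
Z(G, f) = 3*G + 3*f³ (Z(G, f) = 3*(f*f² + G) = 3*(f³ + G) = 3*(G + f³) = 3*G + 3*f³)
Z(24, -30)/(-443) = (3*24 + 3*(-30)³)/(-443) = (72 + 3*(-27000))*(-1/443) = (72 - 81000)*(-1/443) = -80928*(-1/443) = 80928/443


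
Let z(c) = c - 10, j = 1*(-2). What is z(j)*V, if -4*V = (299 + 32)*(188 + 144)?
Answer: 329676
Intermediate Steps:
j = -2
z(c) = -10 + c
V = -27473 (V = -(299 + 32)*(188 + 144)/4 = -331*332/4 = -¼*109892 = -27473)
z(j)*V = (-10 - 2)*(-27473) = -12*(-27473) = 329676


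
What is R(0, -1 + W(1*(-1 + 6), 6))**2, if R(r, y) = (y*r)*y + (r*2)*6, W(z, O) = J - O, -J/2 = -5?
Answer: 0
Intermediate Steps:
J = 10 (J = -2*(-5) = 10)
W(z, O) = 10 - O
R(r, y) = 12*r + r*y**2 (R(r, y) = (r*y)*y + (2*r)*6 = r*y**2 + 12*r = 12*r + r*y**2)
R(0, -1 + W(1*(-1 + 6), 6))**2 = (0*(12 + (-1 + (10 - 1*6))**2))**2 = (0*(12 + (-1 + (10 - 6))**2))**2 = (0*(12 + (-1 + 4)**2))**2 = (0*(12 + 3**2))**2 = (0*(12 + 9))**2 = (0*21)**2 = 0**2 = 0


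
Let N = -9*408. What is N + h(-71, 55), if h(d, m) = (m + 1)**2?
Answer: -536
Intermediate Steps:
h(d, m) = (1 + m)**2
N = -3672
N + h(-71, 55) = -3672 + (1 + 55)**2 = -3672 + 56**2 = -3672 + 3136 = -536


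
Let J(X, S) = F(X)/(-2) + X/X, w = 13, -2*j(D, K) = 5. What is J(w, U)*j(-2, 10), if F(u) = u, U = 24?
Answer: 55/4 ≈ 13.750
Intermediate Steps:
j(D, K) = -5/2 (j(D, K) = -½*5 = -5/2)
J(X, S) = 1 - X/2 (J(X, S) = X/(-2) + X/X = X*(-½) + 1 = -X/2 + 1 = 1 - X/2)
J(w, U)*j(-2, 10) = (1 - ½*13)*(-5/2) = (1 - 13/2)*(-5/2) = -11/2*(-5/2) = 55/4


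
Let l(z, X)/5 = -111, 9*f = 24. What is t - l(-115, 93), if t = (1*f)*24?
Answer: 619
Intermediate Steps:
f = 8/3 (f = (⅑)*24 = 8/3 ≈ 2.6667)
l(z, X) = -555 (l(z, X) = 5*(-111) = -555)
t = 64 (t = (1*(8/3))*24 = (8/3)*24 = 64)
t - l(-115, 93) = 64 - 1*(-555) = 64 + 555 = 619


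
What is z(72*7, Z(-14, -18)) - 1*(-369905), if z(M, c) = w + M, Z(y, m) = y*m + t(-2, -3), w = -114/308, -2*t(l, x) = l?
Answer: 57042929/154 ≈ 3.7041e+5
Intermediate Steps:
t(l, x) = -l/2
w = -57/154 (w = -114*1/308 = -57/154 ≈ -0.37013)
Z(y, m) = 1 + m*y (Z(y, m) = y*m - ½*(-2) = m*y + 1 = 1 + m*y)
z(M, c) = -57/154 + M
z(72*7, Z(-14, -18)) - 1*(-369905) = (-57/154 + 72*7) - 1*(-369905) = (-57/154 + 504) + 369905 = 77559/154 + 369905 = 57042929/154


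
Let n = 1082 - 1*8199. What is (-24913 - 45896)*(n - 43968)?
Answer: 3617277765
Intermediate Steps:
n = -7117 (n = 1082 - 8199 = -7117)
(-24913 - 45896)*(n - 43968) = (-24913 - 45896)*(-7117 - 43968) = -70809*(-51085) = 3617277765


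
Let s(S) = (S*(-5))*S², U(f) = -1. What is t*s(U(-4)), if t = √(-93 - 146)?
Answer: 5*I*√239 ≈ 77.298*I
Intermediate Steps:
s(S) = -5*S³ (s(S) = (-5*S)*S² = -5*S³)
t = I*√239 (t = √(-239) = I*√239 ≈ 15.46*I)
t*s(U(-4)) = (I*√239)*(-5*(-1)³) = (I*√239)*(-5*(-1)) = (I*√239)*5 = 5*I*√239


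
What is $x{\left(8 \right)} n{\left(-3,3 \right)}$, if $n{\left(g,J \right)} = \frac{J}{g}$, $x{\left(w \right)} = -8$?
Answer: $8$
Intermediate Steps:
$x{\left(8 \right)} n{\left(-3,3 \right)} = - 8 \frac{3}{-3} = - 8 \cdot 3 \left(- \frac{1}{3}\right) = \left(-8\right) \left(-1\right) = 8$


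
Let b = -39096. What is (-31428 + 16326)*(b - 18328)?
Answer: 867217248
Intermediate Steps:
(-31428 + 16326)*(b - 18328) = (-31428 + 16326)*(-39096 - 18328) = -15102*(-57424) = 867217248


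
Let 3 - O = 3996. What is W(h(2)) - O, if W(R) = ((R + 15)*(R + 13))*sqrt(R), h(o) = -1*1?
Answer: 3993 + 168*I ≈ 3993.0 + 168.0*I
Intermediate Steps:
O = -3993 (O = 3 - 1*3996 = 3 - 3996 = -3993)
h(o) = -1
W(R) = sqrt(R)*(13 + R)*(15 + R) (W(R) = ((15 + R)*(13 + R))*sqrt(R) = ((13 + R)*(15 + R))*sqrt(R) = sqrt(R)*(13 + R)*(15 + R))
W(h(2)) - O = sqrt(-1)*(195 + (-1)**2 + 28*(-1)) - 1*(-3993) = I*(195 + 1 - 28) + 3993 = I*168 + 3993 = 168*I + 3993 = 3993 + 168*I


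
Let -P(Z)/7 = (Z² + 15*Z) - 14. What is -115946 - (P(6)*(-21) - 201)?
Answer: -132209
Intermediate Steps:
P(Z) = 98 - 105*Z - 7*Z² (P(Z) = -7*((Z² + 15*Z) - 14) = -7*(-14 + Z² + 15*Z) = 98 - 105*Z - 7*Z²)
-115946 - (P(6)*(-21) - 201) = -115946 - ((98 - 105*6 - 7*6²)*(-21) - 201) = -115946 - ((98 - 630 - 7*36)*(-21) - 201) = -115946 - ((98 - 630 - 252)*(-21) - 201) = -115946 - (-784*(-21) - 201) = -115946 - (16464 - 201) = -115946 - 1*16263 = -115946 - 16263 = -132209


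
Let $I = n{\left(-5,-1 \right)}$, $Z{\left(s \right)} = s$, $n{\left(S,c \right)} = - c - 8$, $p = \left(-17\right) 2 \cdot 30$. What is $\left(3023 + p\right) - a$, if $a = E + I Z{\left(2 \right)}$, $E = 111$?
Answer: $1906$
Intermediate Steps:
$p = -1020$ ($p = \left(-34\right) 30 = -1020$)
$n{\left(S,c \right)} = -8 - c$
$I = -7$ ($I = -8 - -1 = -8 + 1 = -7$)
$a = 97$ ($a = 111 - 14 = 97$)
$\left(3023 + p\right) - a = \left(3023 - 1020\right) - 97 = 2003 - 97 = 1906$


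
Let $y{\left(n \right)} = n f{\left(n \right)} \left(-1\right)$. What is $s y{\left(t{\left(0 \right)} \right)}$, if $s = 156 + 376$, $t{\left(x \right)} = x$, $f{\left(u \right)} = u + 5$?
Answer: $0$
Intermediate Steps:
$f{\left(u \right)} = 5 + u$
$y{\left(n \right)} = - n \left(5 + n\right)$ ($y{\left(n \right)} = n \left(5 + n\right) \left(-1\right) = - n \left(5 + n\right)$)
$s = 532$
$s y{\left(t{\left(0 \right)} \right)} = 532 \left(\left(-1\right) 0 \left(5 + 0\right)\right) = 532 \left(\left(-1\right) 0 \cdot 5\right) = 532 \cdot 0 = 0$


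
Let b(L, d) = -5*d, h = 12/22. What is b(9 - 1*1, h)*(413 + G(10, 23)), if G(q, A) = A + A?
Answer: -13770/11 ≈ -1251.8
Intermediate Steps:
h = 6/11 (h = 12*(1/22) = 6/11 ≈ 0.54545)
G(q, A) = 2*A
b(9 - 1*1, h)*(413 + G(10, 23)) = (-5*6/11)*(413 + 2*23) = -30*(413 + 46)/11 = -30/11*459 = -13770/11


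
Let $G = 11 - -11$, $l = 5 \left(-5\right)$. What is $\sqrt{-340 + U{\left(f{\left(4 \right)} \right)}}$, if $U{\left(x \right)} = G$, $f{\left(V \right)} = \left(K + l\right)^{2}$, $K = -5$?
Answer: $i \sqrt{318} \approx 17.833 i$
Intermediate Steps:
$l = -25$
$f{\left(V \right)} = 900$ ($f{\left(V \right)} = \left(-5 - 25\right)^{2} = \left(-30\right)^{2} = 900$)
$G = 22$ ($G = 11 + 11 = 22$)
$U{\left(x \right)} = 22$
$\sqrt{-340 + U{\left(f{\left(4 \right)} \right)}} = \sqrt{-340 + 22} = \sqrt{-318} = i \sqrt{318}$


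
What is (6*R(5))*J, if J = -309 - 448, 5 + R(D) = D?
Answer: 0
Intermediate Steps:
R(D) = -5 + D
J = -757
(6*R(5))*J = (6*(-5 + 5))*(-757) = (6*0)*(-757) = 0*(-757) = 0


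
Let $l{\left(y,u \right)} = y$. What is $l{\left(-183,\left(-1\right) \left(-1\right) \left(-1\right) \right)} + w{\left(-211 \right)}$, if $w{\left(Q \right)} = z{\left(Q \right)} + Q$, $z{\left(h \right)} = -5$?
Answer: $-399$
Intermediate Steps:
$w{\left(Q \right)} = -5 + Q$
$l{\left(-183,\left(-1\right) \left(-1\right) \left(-1\right) \right)} + w{\left(-211 \right)} = -183 - 216 = -399$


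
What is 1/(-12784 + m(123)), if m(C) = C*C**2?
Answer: 1/1848083 ≈ 5.4110e-7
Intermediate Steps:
m(C) = C**3
1/(-12784 + m(123)) = 1/(-12784 + 123**3) = 1/(-12784 + 1860867) = 1/1848083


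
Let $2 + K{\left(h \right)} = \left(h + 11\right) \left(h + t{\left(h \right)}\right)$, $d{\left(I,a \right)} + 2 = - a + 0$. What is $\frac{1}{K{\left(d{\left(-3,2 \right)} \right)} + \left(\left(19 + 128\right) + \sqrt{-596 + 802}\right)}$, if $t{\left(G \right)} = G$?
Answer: $\frac{89}{7715} - \frac{\sqrt{206}}{7715} \approx 0.0096756$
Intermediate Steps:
$d{\left(I,a \right)} = -2 - a$ ($d{\left(I,a \right)} = -2 + \left(- a + 0\right) = -2 - a$)
$K{\left(h \right)} = -2 + 2 h \left(11 + h\right)$ ($K{\left(h \right)} = -2 + \left(h + 11\right) \left(h + h\right) = -2 + \left(11 + h\right) 2 h = -2 + 2 h \left(11 + h\right)$)
$\frac{1}{K{\left(d{\left(-3,2 \right)} \right)} + \left(\left(19 + 128\right) + \sqrt{-596 + 802}\right)} = \frac{1}{\left(-2 + 2 \left(-2 - 2\right)^{2} + 22 \left(-2 - 2\right)\right) + \left(\left(19 + 128\right) + \sqrt{-596 + 802}\right)} = \frac{1}{\left(-2 + 2 \left(-2 - 2\right)^{2} + 22 \left(-2 - 2\right)\right) + \left(147 + \sqrt{206}\right)} = \frac{1}{\left(-2 + 2 \left(-4\right)^{2} + 22 \left(-4\right)\right) + \left(147 + \sqrt{206}\right)} = \frac{1}{\left(-2 + 2 \cdot 16 - 88\right) + \left(147 + \sqrt{206}\right)} = \frac{1}{\left(-2 + 32 - 88\right) + \left(147 + \sqrt{206}\right)} = \frac{1}{-58 + \left(147 + \sqrt{206}\right)} = \frac{1}{89 + \sqrt{206}}$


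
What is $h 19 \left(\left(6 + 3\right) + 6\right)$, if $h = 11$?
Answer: $3135$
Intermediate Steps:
$h 19 \left(\left(6 + 3\right) + 6\right) = 11 \cdot 19 \left(\left(6 + 3\right) + 6\right) = 209 \left(9 + 6\right) = 209 \cdot 15 = 3135$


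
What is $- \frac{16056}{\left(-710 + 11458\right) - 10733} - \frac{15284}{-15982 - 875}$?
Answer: $- \frac{90142244}{84285} \approx -1069.5$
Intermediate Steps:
$- \frac{16056}{\left(-710 + 11458\right) - 10733} - \frac{15284}{-15982 - 875} = - \frac{16056}{10748 - 10733} - \frac{15284}{-16857} = - \frac{16056}{15} - - \frac{15284}{16857} = \left(-16056\right) \frac{1}{15} + \frac{15284}{16857} = - \frac{5352}{5} + \frac{15284}{16857} = - \frac{90142244}{84285}$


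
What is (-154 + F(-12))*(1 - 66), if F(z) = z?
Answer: 10790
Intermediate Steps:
(-154 + F(-12))*(1 - 66) = (-154 - 12)*(1 - 66) = -166*(-65) = 10790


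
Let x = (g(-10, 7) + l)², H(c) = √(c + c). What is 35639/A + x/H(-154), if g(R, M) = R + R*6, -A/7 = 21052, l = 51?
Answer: -35639/147364 - 361*I*√77/154 ≈ -0.24184 - 20.57*I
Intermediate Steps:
A = -147364 (A = -7*21052 = -147364)
H(c) = √2*√c (H(c) = √(2*c) = √2*√c)
g(R, M) = 7*R (g(R, M) = R + 6*R = 7*R)
x = 361 (x = (7*(-10) + 51)² = (-70 + 51)² = (-19)² = 361)
35639/A + x/H(-154) = 35639/(-147364) + 361/((√2*√(-154))) = 35639*(-1/147364) + 361/((√2*(I*√154))) = -35639/147364 + 361/((2*I*√77)) = -35639/147364 + 361*(-I*√77/154) = -35639/147364 - 361*I*√77/154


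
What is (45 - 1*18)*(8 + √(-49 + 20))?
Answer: 216 + 27*I*√29 ≈ 216.0 + 145.4*I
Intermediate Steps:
(45 - 1*18)*(8 + √(-49 + 20)) = (45 - 18)*(8 + √(-29)) = 27*(8 + I*√29) = 216 + 27*I*√29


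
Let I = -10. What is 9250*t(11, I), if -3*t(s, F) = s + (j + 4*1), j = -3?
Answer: -37000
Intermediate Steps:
t(s, F) = -⅓ - s/3 (t(s, F) = -(s + (-3 + 4*1))/3 = -(s + (-3 + 4))/3 = -(s + 1)/3 = -(1 + s)/3 = -⅓ - s/3)
9250*t(11, I) = 9250*(-⅓ - ⅓*11) = 9250*(-⅓ - 11/3) = 9250*(-4) = -37000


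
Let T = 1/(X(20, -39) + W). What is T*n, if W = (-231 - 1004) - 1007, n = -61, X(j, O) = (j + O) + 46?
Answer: 61/2215 ≈ 0.027539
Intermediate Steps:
X(j, O) = 46 + O + j (X(j, O) = (O + j) + 46 = 46 + O + j)
W = -2242 (W = -1235 - 1007 = -2242)
T = -1/2215 (T = 1/((46 - 39 + 20) - 2242) = 1/(27 - 2242) = 1/(-2215) = -1/2215 ≈ -0.00045147)
T*n = -1/2215*(-61) = 61/2215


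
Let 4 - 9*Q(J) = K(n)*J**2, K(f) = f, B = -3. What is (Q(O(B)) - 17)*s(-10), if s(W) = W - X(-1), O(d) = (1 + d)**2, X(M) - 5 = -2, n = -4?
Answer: 1105/9 ≈ 122.78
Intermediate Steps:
X(M) = 3 (X(M) = 5 - 2 = 3)
s(W) = -3 + W (s(W) = W - 1*3 = W - 3 = -3 + W)
Q(J) = 4/9 + 4*J**2/9 (Q(J) = 4/9 - (-4)*J**2/9 = 4/9 + 4*J**2/9)
(Q(O(B)) - 17)*s(-10) = ((4/9 + 4*((1 - 3)**2)**2/9) - 17)*(-3 - 10) = ((4/9 + 4*((-2)**2)**2/9) - 17)*(-13) = ((4/9 + (4/9)*4**2) - 17)*(-13) = ((4/9 + (4/9)*16) - 17)*(-13) = ((4/9 + 64/9) - 17)*(-13) = (68/9 - 17)*(-13) = -85/9*(-13) = 1105/9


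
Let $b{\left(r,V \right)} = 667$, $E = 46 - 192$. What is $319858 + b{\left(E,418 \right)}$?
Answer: $320525$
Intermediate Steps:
$E = -146$ ($E = 46 - 192 = -146$)
$319858 + b{\left(E,418 \right)} = 319858 + 667 = 320525$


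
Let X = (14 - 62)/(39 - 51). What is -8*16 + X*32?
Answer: 0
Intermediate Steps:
X = 4 (X = -48/(-12) = -48*(-1/12) = 4)
-8*16 + X*32 = -8*16 + 4*32 = -128 + 128 = 0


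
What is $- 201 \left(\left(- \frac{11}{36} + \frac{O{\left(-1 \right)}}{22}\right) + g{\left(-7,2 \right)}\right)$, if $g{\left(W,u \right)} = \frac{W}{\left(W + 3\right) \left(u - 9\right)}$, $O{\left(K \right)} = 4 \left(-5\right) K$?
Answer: $- \frac{2345}{33} \approx -71.061$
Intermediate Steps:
$O{\left(K \right)} = - 20 K$
$g{\left(W,u \right)} = \frac{W}{\left(-9 + u\right) \left(3 + W\right)}$ ($g{\left(W,u \right)} = \frac{W}{\left(3 + W\right) \left(-9 + u\right)} = \frac{W}{\left(-9 + u\right) \left(3 + W\right)}$)
$- 201 \left(\left(- \frac{11}{36} + \frac{O{\left(-1 \right)}}{22}\right) + g{\left(-7,2 \right)}\right) = - 201 \left(\left(- \frac{11}{36} + \frac{\left(-20\right) \left(-1\right)}{22}\right) - \frac{7}{-27 - -63 + 3 \cdot 2 - 14}\right) = - 201 \left(\left(\left(-11\right) \frac{1}{36} + 20 \cdot \frac{1}{22}\right) - \frac{7}{-27 + 63 + 6 - 14}\right) = - 201 \left(\left(- \frac{11}{36} + \frac{10}{11}\right) - \frac{7}{28}\right) = - 201 \left(\frac{239}{396} - \frac{1}{4}\right) = \left(-201\right) \frac{35}{99} = - \frac{2345}{33}$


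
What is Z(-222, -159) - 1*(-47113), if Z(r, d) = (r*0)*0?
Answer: 47113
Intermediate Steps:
Z(r, d) = 0 (Z(r, d) = 0*0 = 0)
Z(-222, -159) - 1*(-47113) = 0 - 1*(-47113) = 0 + 47113 = 47113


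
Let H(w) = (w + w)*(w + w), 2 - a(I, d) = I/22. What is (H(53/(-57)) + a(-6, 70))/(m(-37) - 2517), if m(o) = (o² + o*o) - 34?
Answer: 204821/6683193 ≈ 0.030647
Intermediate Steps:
m(o) = -34 + 2*o² (m(o) = (o² + o²) - 34 = 2*o² - 34 = -34 + 2*o²)
a(I, d) = 2 - I/22
H(w) = 4*w² (H(w) = (2*w)*(2*w) = 4*w²)
(H(53/(-57)) + a(-6, 70))/(m(-37) - 2517) = (4*(53/(-57))² + (2 - 1/22*(-6)))/((-34 + 2*(-37)²) - 2517) = (4*(53*(-1/57))² + (2 + 3/11))/((-34 + 2*1369) - 2517) = (4*(-53/57)² + 25/11)/((-34 + 2738) - 2517) = (4*(2809/3249) + 25/11)/(2704 - 2517) = (11236/3249 + 25/11)/187 = (204821/35739)*(1/187) = 204821/6683193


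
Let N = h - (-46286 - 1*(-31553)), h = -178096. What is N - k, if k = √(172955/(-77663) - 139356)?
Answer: -163363 - I*√840544939093729/77663 ≈ -1.6336e+5 - 373.31*I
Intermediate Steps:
N = -163363 (N = -178096 - (-46286 - 1*(-31553)) = -178096 - (-46286 + 31553) = -178096 - 1*(-14733) = -178096 + 14733 = -163363)
k = I*√840544939093729/77663 (k = √(172955*(-1/77663) - 139356) = √(-172955/77663 - 139356) = √(-10822977983/77663) = I*√840544939093729/77663 ≈ 373.31*I)
N - k = -163363 - I*√840544939093729/77663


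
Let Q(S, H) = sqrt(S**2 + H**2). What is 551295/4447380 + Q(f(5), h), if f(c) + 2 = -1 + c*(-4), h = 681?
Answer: 36753/296492 + sqrt(464290) ≈ 681.51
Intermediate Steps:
f(c) = -3 - 4*c (f(c) = -2 + (-1 + c*(-4)) = -2 + (-1 - 4*c) = -3 - 4*c)
Q(S, H) = sqrt(H**2 + S**2)
551295/4447380 + Q(f(5), h) = 551295/4447380 + sqrt(681**2 + (-3 - 4*5)**2) = 551295*(1/4447380) + sqrt(463761 + (-3 - 20)**2) = 36753/296492 + sqrt(463761 + (-23)**2) = 36753/296492 + sqrt(463761 + 529) = 36753/296492 + sqrt(464290)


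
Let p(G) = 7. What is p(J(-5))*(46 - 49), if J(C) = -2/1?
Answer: -21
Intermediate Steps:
J(C) = -2 (J(C) = -2*1 = -2)
p(J(-5))*(46 - 49) = 7*(46 - 49) = 7*(-3) = -21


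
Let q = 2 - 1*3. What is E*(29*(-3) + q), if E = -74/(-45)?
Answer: -6512/45 ≈ -144.71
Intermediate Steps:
E = 74/45 (E = -74*(-1/45) = 74/45 ≈ 1.6444)
q = -1 (q = 2 - 3 = -1)
E*(29*(-3) + q) = 74*(29*(-3) - 1)/45 = 74*(-87 - 1)/45 = (74/45)*(-88) = -6512/45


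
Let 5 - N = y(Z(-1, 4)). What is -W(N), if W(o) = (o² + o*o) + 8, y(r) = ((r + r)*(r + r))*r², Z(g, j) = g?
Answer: -10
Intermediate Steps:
y(r) = 4*r⁴ (y(r) = ((2*r)*(2*r))*r² = (4*r²)*r² = 4*r⁴)
N = 1 (N = 5 - 4*(-1)⁴ = 5 - 4 = 1)
W(o) = 8 + 2*o² (W(o) = (o² + o²) + 8 = 2*o² + 8 = 8 + 2*o²)
-W(N) = -(8 + 2*1²) = -(8 + 2*1) = -(8 + 2) = -1*10 = -10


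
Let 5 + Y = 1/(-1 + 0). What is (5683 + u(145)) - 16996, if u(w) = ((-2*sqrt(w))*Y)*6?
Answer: -11313 + 72*sqrt(145) ≈ -10446.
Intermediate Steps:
Y = -6 (Y = -5 + 1/(-1 + 0) = -5 + 1/(-1) = -5 - 1 = -6)
u(w) = 72*sqrt(w) (u(w) = (-2*sqrt(w)*(-6))*6 = (12*sqrt(w))*6 = 72*sqrt(w))
(5683 + u(145)) - 16996 = (5683 + 72*sqrt(145)) - 16996 = -11313 + 72*sqrt(145)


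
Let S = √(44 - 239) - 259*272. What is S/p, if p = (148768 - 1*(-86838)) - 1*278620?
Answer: 35224/21507 - I*√195/43014 ≈ 1.6378 - 0.00032464*I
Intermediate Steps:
S = -70448 + I*√195 (S = √(-195) - 70448 = I*√195 - 70448 = -70448 + I*√195 ≈ -70448.0 + 13.964*I)
p = -43014 (p = (148768 + 86838) - 278620 = 235606 - 278620 = -43014)
S/p = (-70448 + I*√195)/(-43014) = (-70448 + I*√195)*(-1/43014) = 35224/21507 - I*√195/43014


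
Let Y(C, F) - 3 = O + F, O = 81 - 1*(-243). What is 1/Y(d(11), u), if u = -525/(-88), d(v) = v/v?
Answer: 88/29301 ≈ 0.0030033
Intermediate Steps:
d(v) = 1
u = 525/88 (u = -525*(-1/88) = 525/88 ≈ 5.9659)
O = 324 (O = 81 + 243 = 324)
Y(C, F) = 327 + F (Y(C, F) = 3 + (324 + F) = 327 + F)
1/Y(d(11), u) = 1/(327 + 525/88) = 1/(29301/88) = 88/29301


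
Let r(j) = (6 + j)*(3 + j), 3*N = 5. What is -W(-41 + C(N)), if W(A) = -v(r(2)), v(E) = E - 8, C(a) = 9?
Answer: 32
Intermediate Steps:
N = 5/3 (N = (1/3)*5 = 5/3 ≈ 1.6667)
r(j) = (3 + j)*(6 + j)
v(E) = -8 + E
W(A) = -32 (W(A) = -(-8 + (18 + 2**2 + 9*2)) = -(-8 + (18 + 4 + 18)) = -(-8 + 40) = -1*32 = -32)
-W(-41 + C(N)) = -1*(-32) = 32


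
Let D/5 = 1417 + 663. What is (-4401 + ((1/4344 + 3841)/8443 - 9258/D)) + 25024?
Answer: 491634824511329/23839654800 ≈ 20623.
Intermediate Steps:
D = 10400 (D = 5*(1417 + 663) = 5*2080 = 10400)
(-4401 + ((1/4344 + 3841)/8443 - 9258/D)) + 25024 = (-4401 + ((1/4344 + 3841)/8443 - 9258/10400)) + 25024 = (-4401 + ((1/4344 + 3841)*(1/8443) - 9258*1/10400)) + 25024 = (-4401 + ((16685305/4344)*(1/8443) - 4629/5200)) + 25024 = (-4401 + (16685305/36676392 - 4629/5200)) + 25024 = (-4401 - 10376429071/23839654800) + 25024 = -104928697203871/23839654800 + 25024 = 491634824511329/23839654800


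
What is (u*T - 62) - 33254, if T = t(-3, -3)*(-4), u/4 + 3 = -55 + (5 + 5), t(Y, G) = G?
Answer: -35620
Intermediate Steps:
u = -192 (u = -12 + 4*(-55 + (5 + 5)) = -12 + 4*(-55 + 10) = -12 + 4*(-45) = -12 - 180 = -192)
T = 12 (T = -3*(-4) = 12)
(u*T - 62) - 33254 = (-192*12 - 62) - 33254 = (-2304 - 62) - 33254 = -2366 - 33254 = -35620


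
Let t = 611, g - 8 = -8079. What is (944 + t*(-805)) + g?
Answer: -498982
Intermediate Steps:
g = -8071 (g = 8 - 8079 = -8071)
(944 + t*(-805)) + g = (944 + 611*(-805)) - 8071 = (944 - 491855) - 8071 = -490911 - 8071 = -498982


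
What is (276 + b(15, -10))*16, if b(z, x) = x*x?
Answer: 6016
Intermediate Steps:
b(z, x) = x²
(276 + b(15, -10))*16 = (276 + (-10)²)*16 = (276 + 100)*16 = 376*16 = 6016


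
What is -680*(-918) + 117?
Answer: 624357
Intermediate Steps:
-680*(-918) + 117 = 624240 + 117 = 624357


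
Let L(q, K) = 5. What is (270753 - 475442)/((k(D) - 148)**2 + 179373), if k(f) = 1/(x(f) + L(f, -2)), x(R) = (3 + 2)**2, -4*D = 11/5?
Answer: -184220100/181140421 ≈ -1.0170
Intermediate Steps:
D = -11/20 (D = -11/(4*5) = -1/4*11/5 = -11/20 ≈ -0.55000)
x(R) = 25 (x(R) = 5**2 = 25)
k(f) = 1/30 (k(f) = 1/(25 + 5) = 1/30)
(270753 - 475442)/((k(D) - 148)**2 + 179373) = (270753 - 475442)/((1/30 - 148)**2 + 179373) = -204689/((-4439/30)**2 + 179373) = -204689/(19704721/900 + 179373) = -204689/181140421/900 = -204689*900/181140421 = -184220100/181140421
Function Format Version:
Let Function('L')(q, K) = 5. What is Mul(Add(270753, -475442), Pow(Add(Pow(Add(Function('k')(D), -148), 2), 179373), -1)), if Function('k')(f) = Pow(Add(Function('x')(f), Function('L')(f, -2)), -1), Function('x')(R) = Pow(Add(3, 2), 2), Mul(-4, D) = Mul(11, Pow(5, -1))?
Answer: Rational(-184220100, 181140421) ≈ -1.0170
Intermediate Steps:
D = Rational(-11, 20) (D = Mul(Rational(-1, 4), Mul(11, Pow(5, -1))) = Mul(Rational(-1, 4), Mul(11, Rational(1, 5))) = Mul(Rational(-1, 4), Rational(11, 5)) = Rational(-11, 20) ≈ -0.55000)
Function('x')(R) = 25 (Function('x')(R) = Pow(5, 2) = 25)
Function('k')(f) = Rational(1, 30) (Function('k')(f) = Pow(Add(25, 5), -1) = Pow(30, -1) = Rational(1, 30))
Mul(Add(270753, -475442), Pow(Add(Pow(Add(Function('k')(D), -148), 2), 179373), -1)) = Mul(Add(270753, -475442), Pow(Add(Pow(Add(Rational(1, 30), -148), 2), 179373), -1)) = Mul(-204689, Pow(Add(Pow(Rational(-4439, 30), 2), 179373), -1)) = Mul(-204689, Pow(Add(Rational(19704721, 900), 179373), -1)) = Mul(-204689, Pow(Rational(181140421, 900), -1)) = Mul(-204689, Rational(900, 181140421)) = Rational(-184220100, 181140421)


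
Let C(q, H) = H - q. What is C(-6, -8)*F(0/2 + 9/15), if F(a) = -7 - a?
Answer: 76/5 ≈ 15.200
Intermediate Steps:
C(-6, -8)*F(0/2 + 9/15) = (-8 - 1*(-6))*(-7 - (0/2 + 9/15)) = (-8 + 6)*(-7 - (0*(½) + 9*(1/15))) = -2*(-7 - (0 + ⅗)) = -2*(-7 - 1*⅗) = -2*(-7 - ⅗) = -2*(-38/5) = 76/5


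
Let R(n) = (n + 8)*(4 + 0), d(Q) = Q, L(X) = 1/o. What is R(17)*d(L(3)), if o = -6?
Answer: -50/3 ≈ -16.667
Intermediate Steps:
L(X) = -⅙ (L(X) = 1/(-6) = -⅙)
R(n) = 32 + 4*n (R(n) = (8 + n)*4 = 32 + 4*n)
R(17)*d(L(3)) = (32 + 4*17)*(-⅙) = (32 + 68)*(-⅙) = 100*(-⅙) = -50/3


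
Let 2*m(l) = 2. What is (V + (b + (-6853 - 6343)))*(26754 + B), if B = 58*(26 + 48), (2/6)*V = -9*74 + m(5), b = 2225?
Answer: -402542436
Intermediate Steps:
m(l) = 1 (m(l) = (½)*2 = 1)
V = -1995 (V = 3*(-9*74 + 1) = 3*(-666 + 1) = 3*(-665) = -1995)
B = 4292 (B = 58*74 = 4292)
(V + (b + (-6853 - 6343)))*(26754 + B) = (-1995 + (2225 + (-6853 - 6343)))*(26754 + 4292) = (-1995 + (2225 - 13196))*31046 = (-1995 - 10971)*31046 = -12966*31046 = -402542436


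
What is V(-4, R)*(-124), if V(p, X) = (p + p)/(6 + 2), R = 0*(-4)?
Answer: 124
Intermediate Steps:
R = 0
V(p, X) = p/4 (V(p, X) = (2*p)/8 = (2*p)*(1/8) = p/4)
V(-4, R)*(-124) = ((1/4)*(-4))*(-124) = -1*(-124) = 124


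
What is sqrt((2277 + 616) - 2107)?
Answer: sqrt(786) ≈ 28.036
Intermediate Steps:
sqrt((2277 + 616) - 2107) = sqrt(2893 - 2107) = sqrt(786)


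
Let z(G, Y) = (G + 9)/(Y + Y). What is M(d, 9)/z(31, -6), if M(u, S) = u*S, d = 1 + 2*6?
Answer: -351/10 ≈ -35.100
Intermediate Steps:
d = 13 (d = 1 + 12 = 13)
z(G, Y) = (9 + G)/(2*Y) (z(G, Y) = (9 + G)/((2*Y)) = (9 + G)*(1/(2*Y)) = (9 + G)/(2*Y))
M(u, S) = S*u
M(d, 9)/z(31, -6) = (9*13)/(((1/2)*(9 + 31)/(-6))) = 117/(((1/2)*(-1/6)*40)) = 117/(-10/3) = 117*(-3/10) = -351/10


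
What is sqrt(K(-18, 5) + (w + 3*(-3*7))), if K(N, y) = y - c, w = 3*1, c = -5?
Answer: 5*I*sqrt(2) ≈ 7.0711*I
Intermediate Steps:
w = 3
K(N, y) = 5 + y (K(N, y) = y - 1*(-5) = y + 5 = 5 + y)
sqrt(K(-18, 5) + (w + 3*(-3*7))) = sqrt((5 + 5) + (3 + 3*(-3*7))) = sqrt(10 + (3 + 3*(-21))) = sqrt(10 + (3 - 63)) = sqrt(10 - 60) = sqrt(-50) = 5*I*sqrt(2)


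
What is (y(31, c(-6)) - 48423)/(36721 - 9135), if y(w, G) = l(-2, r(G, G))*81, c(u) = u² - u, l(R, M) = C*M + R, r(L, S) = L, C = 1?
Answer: -45183/27586 ≈ -1.6379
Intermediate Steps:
l(R, M) = M + R (l(R, M) = 1*M + R = M + R)
y(w, G) = -162 + 81*G (y(w, G) = (G - 2)*81 = (-2 + G)*81 = -162 + 81*G)
(y(31, c(-6)) - 48423)/(36721 - 9135) = ((-162 + 81*(-6*(-1 - 6))) - 48423)/(36721 - 9135) = ((-162 + 81*(-6*(-7))) - 48423)/27586 = ((-162 + 81*42) - 48423)*(1/27586) = ((-162 + 3402) - 48423)*(1/27586) = (3240 - 48423)*(1/27586) = -45183*1/27586 = -45183/27586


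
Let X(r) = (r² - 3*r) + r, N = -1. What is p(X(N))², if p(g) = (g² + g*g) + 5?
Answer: 529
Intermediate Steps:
X(r) = r² - 2*r
p(g) = 5 + 2*g² (p(g) = (g² + g²) + 5 = 2*g² + 5 = 5 + 2*g²)
p(X(N))² = (5 + 2*(-(-2 - 1))²)² = (5 + 2*(-1*(-3))²)² = (5 + 2*3²)² = (5 + 2*9)² = (5 + 18)² = 23² = 529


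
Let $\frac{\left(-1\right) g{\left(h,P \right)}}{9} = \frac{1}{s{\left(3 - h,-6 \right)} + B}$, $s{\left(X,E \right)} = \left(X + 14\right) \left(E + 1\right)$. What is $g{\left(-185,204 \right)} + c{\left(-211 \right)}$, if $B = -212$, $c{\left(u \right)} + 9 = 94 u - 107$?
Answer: $- \frac{24378891}{1222} \approx -19950.0$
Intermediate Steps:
$s{\left(X,E \right)} = \left(1 + E\right) \left(14 + X\right)$ ($s{\left(X,E \right)} = \left(14 + X\right) \left(1 + E\right) = \left(1 + E\right) \left(14 + X\right)$)
$c{\left(u \right)} = -116 + 94 u$ ($c{\left(u \right)} = -9 + \left(94 u - 107\right) = -9 + \left(-107 + 94 u\right) = -116 + 94 u$)
$g{\left(h,P \right)} = - \frac{9}{-297 + 5 h}$ ($g{\left(h,P \right)} = - \frac{9}{\left(14 - \left(-3 + h\right) + 14 \left(-6\right) - 6 \left(3 - h\right)\right) - 212} = - \frac{9}{\left(14 - \left(-3 + h\right) - 84 + \left(-18 + 6 h\right)\right) - 212} = - \frac{9}{\left(-85 + 5 h\right) - 212} = - \frac{9}{-297 + 5 h}$)
$g{\left(-185,204 \right)} + c{\left(-211 \right)} = \frac{9}{297 - -925} + \left(-116 + 94 \left(-211\right)\right) = \frac{9}{297 + 925} - 19950 = \frac{9}{1222} - 19950 = - \frac{24378891}{1222}$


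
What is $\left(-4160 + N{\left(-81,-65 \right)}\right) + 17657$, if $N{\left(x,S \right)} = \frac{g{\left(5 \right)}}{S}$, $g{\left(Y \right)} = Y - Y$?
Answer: $13497$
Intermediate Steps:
$g{\left(Y \right)} = 0$
$N{\left(x,S \right)} = 0$ ($N{\left(x,S \right)} = \frac{0}{S} = 0$)
$\left(-4160 + N{\left(-81,-65 \right)}\right) + 17657 = \left(-4160 + 0\right) + 17657 = -4160 + 17657 = 13497$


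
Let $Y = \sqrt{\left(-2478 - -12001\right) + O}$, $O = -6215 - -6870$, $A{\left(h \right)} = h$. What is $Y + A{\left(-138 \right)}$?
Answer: $-138 + \sqrt{10178} \approx -37.114$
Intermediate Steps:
$O = 655$ ($O = -6215 + 6870 = 655$)
$Y = \sqrt{10178}$ ($Y = \sqrt{\left(-2478 - -12001\right) + 655} = \sqrt{\left(-2478 + 12001\right) + 655} = \sqrt{9523 + 655} = \sqrt{10178} \approx 100.89$)
$Y + A{\left(-138 \right)} = \sqrt{10178} - 138 = -138 + \sqrt{10178}$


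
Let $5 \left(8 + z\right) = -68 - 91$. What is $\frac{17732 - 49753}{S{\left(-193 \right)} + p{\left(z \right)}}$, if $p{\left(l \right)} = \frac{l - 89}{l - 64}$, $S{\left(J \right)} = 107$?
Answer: $- \frac{1510809}{5107} \approx -295.83$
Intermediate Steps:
$z = - \frac{199}{5}$ ($z = -8 + \frac{-68 - 91}{5} = -8 + \frac{1}{5} \left(-159\right) = -8 - \frac{159}{5} = - \frac{199}{5} \approx -39.8$)
$p{\left(l \right)} = \frac{-89 + l}{-64 + l}$
$\frac{17732 - 49753}{S{\left(-193 \right)} + p{\left(z \right)}} = \frac{17732 - 49753}{107 + \frac{-89 - \frac{199}{5}}{-64 - \frac{199}{5}}} = - \frac{32021}{107 + \frac{1}{- \frac{519}{5}} \left(- \frac{644}{5}\right)} = - \frac{32021}{107 - - \frac{644}{519}} = - \frac{32021}{107 + \frac{644}{519}} = - \frac{32021}{\frac{56177}{519}} = \left(-32021\right) \frac{519}{56177} = - \frac{1510809}{5107}$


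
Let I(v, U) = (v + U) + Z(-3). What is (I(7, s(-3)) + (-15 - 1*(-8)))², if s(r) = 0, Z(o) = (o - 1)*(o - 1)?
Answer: 256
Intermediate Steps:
Z(o) = (-1 + o)² (Z(o) = (-1 + o)*(-1 + o) = (-1 + o)²)
I(v, U) = 16 + U + v (I(v, U) = (v + U) + (-1 - 3)² = (U + v) + (-4)² = (U + v) + 16 = 16 + U + v)
(I(7, s(-3)) + (-15 - 1*(-8)))² = ((16 + 0 + 7) + (-15 - 1*(-8)))² = (23 + (-15 + 8))² = (23 - 7)² = 16² = 256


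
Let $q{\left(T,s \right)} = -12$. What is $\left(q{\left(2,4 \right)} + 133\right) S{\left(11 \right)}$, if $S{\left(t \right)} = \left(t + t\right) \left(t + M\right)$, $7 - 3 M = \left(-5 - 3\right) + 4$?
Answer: $\frac{117128}{3} \approx 39043.0$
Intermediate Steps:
$M = \frac{11}{3}$ ($M = \frac{7}{3} - \frac{\left(-5 - 3\right) + 4}{3} = \frac{7}{3} - \frac{-8 + 4}{3} = \frac{7}{3} - - \frac{4}{3} = \frac{7}{3} + \frac{4}{3} = \frac{11}{3} \approx 3.6667$)
$S{\left(t \right)} = 2 t \left(\frac{11}{3} + t\right)$ ($S{\left(t \right)} = \left(t + t\right) \left(t + \frac{11}{3}\right) = 2 t \left(\frac{11}{3} + t\right)$)
$\left(q{\left(2,4 \right)} + 133\right) S{\left(11 \right)} = \left(-12 + 133\right) \frac{2}{3} \cdot 11 \left(11 + 3 \cdot 11\right) = 121 \cdot \frac{2}{3} \cdot 11 \left(11 + 33\right) = 121 \cdot \frac{2}{3} \cdot 11 \cdot 44 = 121 \cdot \frac{968}{3} = \frac{117128}{3}$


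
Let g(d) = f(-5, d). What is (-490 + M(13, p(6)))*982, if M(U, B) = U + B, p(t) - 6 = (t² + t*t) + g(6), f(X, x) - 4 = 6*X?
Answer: -417350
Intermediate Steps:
f(X, x) = 4 + 6*X
g(d) = -26 (g(d) = 4 + 6*(-5) = 4 - 30 = -26)
p(t) = -20 + 2*t² (p(t) = 6 + ((t² + t*t) - 26) = 6 + ((t² + t²) - 26) = 6 + (2*t² - 26) = 6 + (-26 + 2*t²) = -20 + 2*t²)
M(U, B) = B + U
(-490 + M(13, p(6)))*982 = (-490 + ((-20 + 2*6²) + 13))*982 = (-490 + ((-20 + 2*36) + 13))*982 = (-490 + ((-20 + 72) + 13))*982 = (-490 + (52 + 13))*982 = (-490 + 65)*982 = -425*982 = -417350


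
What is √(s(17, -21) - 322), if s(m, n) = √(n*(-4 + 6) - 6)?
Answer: √(-322 + 4*I*√3) ≈ 0.193 + 17.945*I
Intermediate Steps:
s(m, n) = √(-6 + 2*n) (s(m, n) = √(n*2 - 6) = √(2*n - 6) = √(-6 + 2*n))
√(s(17, -21) - 322) = √(√(-6 + 2*(-21)) - 322) = √(√(-6 - 42) - 322) = √(√(-48) - 322) = √(4*I*√3 - 322) = √(-322 + 4*I*√3)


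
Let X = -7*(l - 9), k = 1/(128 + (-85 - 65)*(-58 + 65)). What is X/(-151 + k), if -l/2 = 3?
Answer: -13830/19889 ≈ -0.69536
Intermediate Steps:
k = -1/922 (k = 1/(128 - 150*7) = 1/(128 - 1050) = 1/(-922) = -1/922 ≈ -0.0010846)
l = -6 (l = -2*3 = -6)
X = 105 (X = -7*(-6 - 9) = -7*(-15) = 105)
X/(-151 + k) = 105/(-151 - 1/922) = 105/(-139223/922) = 105*(-922/139223) = -13830/19889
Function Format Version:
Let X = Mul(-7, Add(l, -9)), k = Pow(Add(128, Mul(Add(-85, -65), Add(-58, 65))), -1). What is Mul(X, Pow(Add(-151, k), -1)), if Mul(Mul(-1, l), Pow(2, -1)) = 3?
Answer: Rational(-13830, 19889) ≈ -0.69536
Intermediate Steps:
k = Rational(-1, 922) (k = Pow(Add(128, Mul(-150, 7)), -1) = Pow(Add(128, -1050), -1) = Pow(-922, -1) = Rational(-1, 922) ≈ -0.0010846)
l = -6 (l = Mul(-2, 3) = -6)
X = 105 (X = Mul(-7, Add(-6, -9)) = Mul(-7, -15) = 105)
Mul(X, Pow(Add(-151, k), -1)) = Mul(105, Pow(Add(-151, Rational(-1, 922)), -1)) = Mul(105, Pow(Rational(-139223, 922), -1)) = Mul(105, Rational(-922, 139223)) = Rational(-13830, 19889)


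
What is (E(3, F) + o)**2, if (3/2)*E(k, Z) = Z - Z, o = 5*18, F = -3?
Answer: 8100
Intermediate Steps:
o = 90
E(k, Z) = 0 (E(k, Z) = 2*(Z - Z)/3 = (2/3)*0 = 0)
(E(3, F) + o)**2 = (0 + 90)**2 = 90**2 = 8100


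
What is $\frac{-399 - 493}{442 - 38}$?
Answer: $- \frac{223}{101} \approx -2.2079$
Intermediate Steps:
$\frac{-399 - 493}{442 - 38} = - \frac{892}{404} = \left(-892\right) \frac{1}{404} = - \frac{223}{101}$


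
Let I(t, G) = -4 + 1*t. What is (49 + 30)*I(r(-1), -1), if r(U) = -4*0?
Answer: -316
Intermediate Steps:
r(U) = 0
I(t, G) = -4 + t
(49 + 30)*I(r(-1), -1) = (49 + 30)*(-4 + 0) = 79*(-4) = -316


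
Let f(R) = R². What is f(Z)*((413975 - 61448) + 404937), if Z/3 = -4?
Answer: 109074816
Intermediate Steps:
Z = -12 (Z = 3*(-4) = -12)
f(Z)*((413975 - 61448) + 404937) = (-12)²*((413975 - 61448) + 404937) = 144*(352527 + 404937) = 144*757464 = 109074816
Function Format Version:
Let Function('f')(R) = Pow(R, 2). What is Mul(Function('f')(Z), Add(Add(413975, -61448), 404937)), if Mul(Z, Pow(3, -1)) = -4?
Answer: 109074816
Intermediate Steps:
Z = -12 (Z = Mul(3, -4) = -12)
Mul(Function('f')(Z), Add(Add(413975, -61448), 404937)) = Mul(Pow(-12, 2), Add(Add(413975, -61448), 404937)) = Mul(144, Add(352527, 404937)) = Mul(144, 757464) = 109074816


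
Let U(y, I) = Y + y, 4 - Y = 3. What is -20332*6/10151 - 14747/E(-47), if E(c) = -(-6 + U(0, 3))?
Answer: -150306757/50755 ≈ -2961.4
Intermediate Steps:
Y = 1 (Y = 4 - 1*3 = 4 - 3 = 1)
U(y, I) = 1 + y
E(c) = 5 (E(c) = -(-6 + (1 + 0)) = -(-6 + 1) = -1*(-5) = 5)
-20332*6/10151 - 14747/E(-47) = -20332*6/10151 - 14747/5 = -121992*1/10151 - 14747*⅕ = -121992/10151 - 14747/5 = -150306757/50755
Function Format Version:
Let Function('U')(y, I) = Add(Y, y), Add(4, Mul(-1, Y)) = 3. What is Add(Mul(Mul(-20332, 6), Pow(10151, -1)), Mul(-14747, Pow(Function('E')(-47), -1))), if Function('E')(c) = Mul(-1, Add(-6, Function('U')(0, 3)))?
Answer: Rational(-150306757, 50755) ≈ -2961.4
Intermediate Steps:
Y = 1 (Y = Add(4, Mul(-1, 3)) = Add(4, -3) = 1)
Function('U')(y, I) = Add(1, y)
Function('E')(c) = 5 (Function('E')(c) = Mul(-1, Add(-6, Add(1, 0))) = Mul(-1, Add(-6, 1)) = Mul(-1, -5) = 5)
Add(Mul(Mul(-20332, 6), Pow(10151, -1)), Mul(-14747, Pow(Function('E')(-47), -1))) = Add(Mul(Mul(-20332, 6), Pow(10151, -1)), Mul(-14747, Pow(5, -1))) = Add(Mul(-121992, Rational(1, 10151)), Mul(-14747, Rational(1, 5))) = Add(Rational(-121992, 10151), Rational(-14747, 5)) = Rational(-150306757, 50755)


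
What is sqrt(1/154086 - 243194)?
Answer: I*sqrt(5774032425180738)/154086 ≈ 493.15*I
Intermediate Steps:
sqrt(1/154086 - 243194) = sqrt(-37472790683/154086) = I*sqrt(5774032425180738)/154086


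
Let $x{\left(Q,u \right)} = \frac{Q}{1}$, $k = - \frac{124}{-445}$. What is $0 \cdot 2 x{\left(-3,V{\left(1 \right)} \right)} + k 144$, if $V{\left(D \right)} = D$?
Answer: $\frac{17856}{445} \approx 40.126$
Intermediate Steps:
$k = \frac{124}{445}$ ($k = \left(-124\right) \left(- \frac{1}{445}\right) = \frac{124}{445} \approx 0.27865$)
$x{\left(Q,u \right)} = Q$ ($x{\left(Q,u \right)} = Q 1 = Q$)
$0 \cdot 2 x{\left(-3,V{\left(1 \right)} \right)} + k 144 = 0 \cdot 2 \left(-3\right) + \frac{124}{445} \cdot 144 = 0 \left(-3\right) + \frac{17856}{445} = 0 + \frac{17856}{445} = \frac{17856}{445}$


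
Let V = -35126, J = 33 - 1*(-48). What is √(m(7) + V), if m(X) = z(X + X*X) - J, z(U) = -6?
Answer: I*√35213 ≈ 187.65*I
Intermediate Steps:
J = 81 (J = 33 + 48 = 81)
m(X) = -87 (m(X) = -6 - 1*81 = -6 - 81 = -87)
√(m(7) + V) = √(-87 - 35126) = √(-35213) = I*√35213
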